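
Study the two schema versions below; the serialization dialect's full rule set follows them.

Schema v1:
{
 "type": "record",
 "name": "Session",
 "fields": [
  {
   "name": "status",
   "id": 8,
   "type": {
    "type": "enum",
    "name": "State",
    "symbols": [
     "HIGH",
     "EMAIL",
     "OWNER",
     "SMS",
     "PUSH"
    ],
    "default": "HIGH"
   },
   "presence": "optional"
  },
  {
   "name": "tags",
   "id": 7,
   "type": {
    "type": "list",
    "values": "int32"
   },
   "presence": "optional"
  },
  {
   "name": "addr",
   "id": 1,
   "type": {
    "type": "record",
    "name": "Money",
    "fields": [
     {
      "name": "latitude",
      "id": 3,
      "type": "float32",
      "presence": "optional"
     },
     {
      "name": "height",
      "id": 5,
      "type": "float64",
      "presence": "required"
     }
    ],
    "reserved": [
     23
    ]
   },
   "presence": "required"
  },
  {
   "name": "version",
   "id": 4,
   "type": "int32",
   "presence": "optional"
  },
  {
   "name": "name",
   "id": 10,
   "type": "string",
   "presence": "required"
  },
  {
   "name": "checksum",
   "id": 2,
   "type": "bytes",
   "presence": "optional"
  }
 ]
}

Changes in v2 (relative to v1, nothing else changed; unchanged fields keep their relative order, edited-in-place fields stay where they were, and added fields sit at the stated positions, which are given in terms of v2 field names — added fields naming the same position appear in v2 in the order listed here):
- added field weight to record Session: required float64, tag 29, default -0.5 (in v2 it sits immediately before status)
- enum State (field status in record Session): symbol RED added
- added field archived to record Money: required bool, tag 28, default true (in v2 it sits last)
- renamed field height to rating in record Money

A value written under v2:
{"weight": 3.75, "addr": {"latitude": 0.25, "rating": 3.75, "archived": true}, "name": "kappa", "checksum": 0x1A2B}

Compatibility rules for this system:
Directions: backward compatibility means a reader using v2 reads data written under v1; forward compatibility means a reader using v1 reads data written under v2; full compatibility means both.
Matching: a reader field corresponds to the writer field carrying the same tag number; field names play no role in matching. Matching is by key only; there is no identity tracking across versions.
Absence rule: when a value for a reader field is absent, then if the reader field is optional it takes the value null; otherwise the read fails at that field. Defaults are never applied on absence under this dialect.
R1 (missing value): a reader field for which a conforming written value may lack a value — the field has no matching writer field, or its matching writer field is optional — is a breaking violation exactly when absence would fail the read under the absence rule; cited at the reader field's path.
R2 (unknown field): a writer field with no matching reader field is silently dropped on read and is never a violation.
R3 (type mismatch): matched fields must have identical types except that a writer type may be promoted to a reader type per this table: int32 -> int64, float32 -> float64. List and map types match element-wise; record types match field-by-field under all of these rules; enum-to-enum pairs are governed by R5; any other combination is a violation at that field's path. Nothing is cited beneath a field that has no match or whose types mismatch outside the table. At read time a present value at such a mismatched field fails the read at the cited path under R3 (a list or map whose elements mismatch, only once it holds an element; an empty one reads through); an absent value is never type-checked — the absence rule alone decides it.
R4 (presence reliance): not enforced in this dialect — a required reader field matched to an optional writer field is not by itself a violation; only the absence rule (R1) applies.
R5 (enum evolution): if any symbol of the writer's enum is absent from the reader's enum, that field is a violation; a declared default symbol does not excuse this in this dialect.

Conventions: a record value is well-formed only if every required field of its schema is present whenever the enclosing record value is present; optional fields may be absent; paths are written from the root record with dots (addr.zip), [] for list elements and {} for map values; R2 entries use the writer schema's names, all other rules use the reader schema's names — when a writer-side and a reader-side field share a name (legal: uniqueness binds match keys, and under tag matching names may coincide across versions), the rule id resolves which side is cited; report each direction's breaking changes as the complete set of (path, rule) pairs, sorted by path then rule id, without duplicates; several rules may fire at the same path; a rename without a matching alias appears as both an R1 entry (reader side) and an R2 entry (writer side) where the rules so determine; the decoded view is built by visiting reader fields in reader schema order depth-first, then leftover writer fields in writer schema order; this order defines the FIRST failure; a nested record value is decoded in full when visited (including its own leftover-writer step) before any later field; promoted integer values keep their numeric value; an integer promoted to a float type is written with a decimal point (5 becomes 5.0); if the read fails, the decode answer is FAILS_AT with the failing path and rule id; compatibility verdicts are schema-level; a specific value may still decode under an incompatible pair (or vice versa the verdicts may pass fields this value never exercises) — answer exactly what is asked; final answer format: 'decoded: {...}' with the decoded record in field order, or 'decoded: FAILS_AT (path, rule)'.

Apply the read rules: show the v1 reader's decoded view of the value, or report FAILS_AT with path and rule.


decoded: {"status": null, "tags": null, "addr": {"latitude": 0.25, "height": 3.75}, "version": null, "name": "kappa", "checksum": 0x1A2B}

in Session below, arrows point writer -> reader
decode (reader v1):
  status := null (missing; optional => null)
  tags := null (missing; optional => null)
  addr.latitude := 0.25
  addr.height := 3.75 (from writer rating)
  writer addr.archived: no reader field; dropped
  version := null (missing; optional => null)
  name := "kappa"
  checksum := 0x1A2B
  writer weight: no reader field; dropped
  => decoded: {"status": null, "tags": null, "addr": {"latitude": 0.25, "height": 3.75}, "version": null, "name": "kappa", "checksum": 0x1A2B}
checking off the Session differences that do not matter here:
  added field weight to record Session: required float64, tag 29, default -0.5 (in v2 it sits immediately before status) -> schema-level compatibility only; this Session value's decode is unchanged
  enum State (field status in record Session): symbol RED added -> schema-level compatibility only; this Session value's decode is unchanged
  added field archived to record Money: required bool, tag 28, default true (in v2 it sits last) -> schema-level compatibility only; this Session value's decode is unchanged
  renamed field height to rating in record Money -> no rule fires on it and the decoded Session view is identical with or without it


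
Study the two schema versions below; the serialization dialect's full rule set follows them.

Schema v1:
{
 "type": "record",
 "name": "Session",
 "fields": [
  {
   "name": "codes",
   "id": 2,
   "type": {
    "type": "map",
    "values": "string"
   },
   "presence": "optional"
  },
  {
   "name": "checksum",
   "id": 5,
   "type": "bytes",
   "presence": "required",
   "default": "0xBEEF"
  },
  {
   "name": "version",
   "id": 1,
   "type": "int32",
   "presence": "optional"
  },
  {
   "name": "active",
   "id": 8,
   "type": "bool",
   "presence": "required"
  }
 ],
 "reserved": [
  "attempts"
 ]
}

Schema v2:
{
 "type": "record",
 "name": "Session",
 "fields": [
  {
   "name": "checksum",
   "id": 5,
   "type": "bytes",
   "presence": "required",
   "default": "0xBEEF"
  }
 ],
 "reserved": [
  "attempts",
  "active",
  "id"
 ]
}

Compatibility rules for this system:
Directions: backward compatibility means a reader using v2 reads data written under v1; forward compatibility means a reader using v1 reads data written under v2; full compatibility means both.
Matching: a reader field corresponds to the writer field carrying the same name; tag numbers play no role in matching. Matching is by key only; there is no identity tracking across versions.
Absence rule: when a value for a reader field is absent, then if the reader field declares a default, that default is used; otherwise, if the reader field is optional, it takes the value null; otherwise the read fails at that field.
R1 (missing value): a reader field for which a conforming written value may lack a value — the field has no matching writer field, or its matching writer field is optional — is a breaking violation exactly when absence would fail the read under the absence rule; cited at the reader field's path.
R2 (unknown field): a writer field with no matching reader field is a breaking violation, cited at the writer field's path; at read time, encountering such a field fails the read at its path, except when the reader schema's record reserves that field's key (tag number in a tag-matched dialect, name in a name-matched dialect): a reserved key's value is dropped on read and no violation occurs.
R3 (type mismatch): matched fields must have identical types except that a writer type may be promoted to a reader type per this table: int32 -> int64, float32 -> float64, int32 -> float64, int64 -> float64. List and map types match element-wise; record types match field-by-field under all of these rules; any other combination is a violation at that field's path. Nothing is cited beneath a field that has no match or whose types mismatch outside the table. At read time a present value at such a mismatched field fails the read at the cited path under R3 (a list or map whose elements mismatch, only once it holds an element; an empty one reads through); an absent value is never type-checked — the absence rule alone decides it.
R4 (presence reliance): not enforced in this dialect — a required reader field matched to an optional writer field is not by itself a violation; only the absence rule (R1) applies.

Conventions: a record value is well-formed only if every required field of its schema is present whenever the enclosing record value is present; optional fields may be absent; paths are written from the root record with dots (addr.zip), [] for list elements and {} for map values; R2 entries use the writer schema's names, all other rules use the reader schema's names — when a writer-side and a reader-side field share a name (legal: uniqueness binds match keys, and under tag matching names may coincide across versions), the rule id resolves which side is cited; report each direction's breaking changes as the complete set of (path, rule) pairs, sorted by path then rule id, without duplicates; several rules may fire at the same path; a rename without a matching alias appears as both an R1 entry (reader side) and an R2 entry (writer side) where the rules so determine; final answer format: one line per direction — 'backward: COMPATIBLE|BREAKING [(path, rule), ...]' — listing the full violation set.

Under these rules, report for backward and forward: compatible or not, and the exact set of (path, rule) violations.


arrows below run writer -> reader for Session
backward on Session — v2 reading data written by v1:
  writer required, bytes -> bytes: reader checksum maps from writer checksum
  writer codes: unknown to reader
  writer version: unknown to reader
  writer active: unknown to reader
  R2 fires at codes
  R2 fires at version
  => backward: BREAKING (2)
forward on Session — v1 reading data written by v2:
  no writer field matches reader codes
  writer required, bytes -> bytes: reader checksum maps from writer checksum
  no writer field matches reader version
  no writer field matches reader active
  R1 fires at active
  => forward: BREAKING (1)

backward: BREAKING [(codes, R2), (version, R2)]; forward: BREAKING [(active, R1)]


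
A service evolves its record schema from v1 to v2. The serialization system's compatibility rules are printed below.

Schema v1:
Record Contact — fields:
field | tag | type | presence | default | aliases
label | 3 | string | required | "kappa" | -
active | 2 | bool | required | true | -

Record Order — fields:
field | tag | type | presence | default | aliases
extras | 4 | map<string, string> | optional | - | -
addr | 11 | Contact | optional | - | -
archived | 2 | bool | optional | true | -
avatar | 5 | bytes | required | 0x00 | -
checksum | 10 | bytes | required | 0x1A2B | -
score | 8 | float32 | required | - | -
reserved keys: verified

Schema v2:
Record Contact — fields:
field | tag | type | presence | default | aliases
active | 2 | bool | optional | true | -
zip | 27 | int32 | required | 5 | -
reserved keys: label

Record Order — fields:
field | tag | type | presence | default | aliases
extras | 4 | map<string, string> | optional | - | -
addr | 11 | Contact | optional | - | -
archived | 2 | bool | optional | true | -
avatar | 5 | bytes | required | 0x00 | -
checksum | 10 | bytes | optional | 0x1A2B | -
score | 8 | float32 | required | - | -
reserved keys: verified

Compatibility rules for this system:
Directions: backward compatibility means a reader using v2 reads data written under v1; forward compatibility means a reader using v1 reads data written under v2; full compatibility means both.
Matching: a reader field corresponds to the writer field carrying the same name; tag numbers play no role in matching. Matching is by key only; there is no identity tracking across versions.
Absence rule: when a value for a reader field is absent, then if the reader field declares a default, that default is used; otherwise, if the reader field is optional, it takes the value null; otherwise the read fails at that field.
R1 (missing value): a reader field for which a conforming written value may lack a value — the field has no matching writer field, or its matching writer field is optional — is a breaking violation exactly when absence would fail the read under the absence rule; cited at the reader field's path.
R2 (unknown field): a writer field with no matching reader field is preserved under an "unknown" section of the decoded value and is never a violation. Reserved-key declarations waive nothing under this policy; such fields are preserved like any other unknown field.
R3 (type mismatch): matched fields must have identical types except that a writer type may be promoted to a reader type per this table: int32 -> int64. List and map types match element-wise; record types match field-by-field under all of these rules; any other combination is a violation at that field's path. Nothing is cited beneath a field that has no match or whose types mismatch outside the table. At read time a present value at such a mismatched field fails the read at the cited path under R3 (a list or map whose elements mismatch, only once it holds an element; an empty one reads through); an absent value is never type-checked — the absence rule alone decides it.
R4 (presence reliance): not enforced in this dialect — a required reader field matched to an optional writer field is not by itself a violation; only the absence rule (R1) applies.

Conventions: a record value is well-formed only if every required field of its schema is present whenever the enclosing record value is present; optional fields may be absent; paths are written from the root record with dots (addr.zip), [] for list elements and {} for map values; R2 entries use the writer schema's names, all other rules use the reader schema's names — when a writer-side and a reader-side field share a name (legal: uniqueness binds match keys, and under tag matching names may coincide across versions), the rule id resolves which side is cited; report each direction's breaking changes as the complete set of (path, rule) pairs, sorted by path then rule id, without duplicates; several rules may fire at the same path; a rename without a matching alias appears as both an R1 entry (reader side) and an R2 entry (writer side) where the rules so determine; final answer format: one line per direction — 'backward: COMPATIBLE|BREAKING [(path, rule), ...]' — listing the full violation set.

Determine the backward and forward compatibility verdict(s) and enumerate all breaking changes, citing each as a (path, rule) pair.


backward: COMPATIBLE []; forward: COMPATIBLE []

each type pair in Order: writer, then reader
backward for Order (reader v2, writer v1):
  extras: paired with writer extras (map<string, string> -> map<string, string>; writer optional)
  addr: paired with writer addr (Contact -> Contact; writer optional)
  archived: paired with writer archived (bool -> bool; writer optional)
  avatar: paired with writer avatar (bytes -> bytes; writer required)
  checksum: paired with writer checksum (bytes -> bytes; writer required)
  score: paired with writer score (float32 -> float32; writer required)
  addr.active: paired with writer addr.active (bool -> bool; writer required)
  no writer field matches reader addr.zip
  leftover writer field: addr.label
  => backward: COMPATIBLE
forward for Order (reader v1, writer v2):
  extras: paired with writer extras (map<string, string> -> map<string, string>; writer optional)
  addr: paired with writer addr (Contact -> Contact; writer optional)
  archived: paired with writer archived (bool -> bool; writer optional)
  avatar: paired with writer avatar (bytes -> bytes; writer required)
  checksum: paired with writer checksum (bytes -> bytes; writer optional)
  score: paired with writer score (float32 -> float32; writer required)
  no writer field matches reader addr.label
  addr.active: paired with writer addr.active (bool -> bool; writer optional)
  leftover writer field: addr.zip
  => forward: COMPATIBLE


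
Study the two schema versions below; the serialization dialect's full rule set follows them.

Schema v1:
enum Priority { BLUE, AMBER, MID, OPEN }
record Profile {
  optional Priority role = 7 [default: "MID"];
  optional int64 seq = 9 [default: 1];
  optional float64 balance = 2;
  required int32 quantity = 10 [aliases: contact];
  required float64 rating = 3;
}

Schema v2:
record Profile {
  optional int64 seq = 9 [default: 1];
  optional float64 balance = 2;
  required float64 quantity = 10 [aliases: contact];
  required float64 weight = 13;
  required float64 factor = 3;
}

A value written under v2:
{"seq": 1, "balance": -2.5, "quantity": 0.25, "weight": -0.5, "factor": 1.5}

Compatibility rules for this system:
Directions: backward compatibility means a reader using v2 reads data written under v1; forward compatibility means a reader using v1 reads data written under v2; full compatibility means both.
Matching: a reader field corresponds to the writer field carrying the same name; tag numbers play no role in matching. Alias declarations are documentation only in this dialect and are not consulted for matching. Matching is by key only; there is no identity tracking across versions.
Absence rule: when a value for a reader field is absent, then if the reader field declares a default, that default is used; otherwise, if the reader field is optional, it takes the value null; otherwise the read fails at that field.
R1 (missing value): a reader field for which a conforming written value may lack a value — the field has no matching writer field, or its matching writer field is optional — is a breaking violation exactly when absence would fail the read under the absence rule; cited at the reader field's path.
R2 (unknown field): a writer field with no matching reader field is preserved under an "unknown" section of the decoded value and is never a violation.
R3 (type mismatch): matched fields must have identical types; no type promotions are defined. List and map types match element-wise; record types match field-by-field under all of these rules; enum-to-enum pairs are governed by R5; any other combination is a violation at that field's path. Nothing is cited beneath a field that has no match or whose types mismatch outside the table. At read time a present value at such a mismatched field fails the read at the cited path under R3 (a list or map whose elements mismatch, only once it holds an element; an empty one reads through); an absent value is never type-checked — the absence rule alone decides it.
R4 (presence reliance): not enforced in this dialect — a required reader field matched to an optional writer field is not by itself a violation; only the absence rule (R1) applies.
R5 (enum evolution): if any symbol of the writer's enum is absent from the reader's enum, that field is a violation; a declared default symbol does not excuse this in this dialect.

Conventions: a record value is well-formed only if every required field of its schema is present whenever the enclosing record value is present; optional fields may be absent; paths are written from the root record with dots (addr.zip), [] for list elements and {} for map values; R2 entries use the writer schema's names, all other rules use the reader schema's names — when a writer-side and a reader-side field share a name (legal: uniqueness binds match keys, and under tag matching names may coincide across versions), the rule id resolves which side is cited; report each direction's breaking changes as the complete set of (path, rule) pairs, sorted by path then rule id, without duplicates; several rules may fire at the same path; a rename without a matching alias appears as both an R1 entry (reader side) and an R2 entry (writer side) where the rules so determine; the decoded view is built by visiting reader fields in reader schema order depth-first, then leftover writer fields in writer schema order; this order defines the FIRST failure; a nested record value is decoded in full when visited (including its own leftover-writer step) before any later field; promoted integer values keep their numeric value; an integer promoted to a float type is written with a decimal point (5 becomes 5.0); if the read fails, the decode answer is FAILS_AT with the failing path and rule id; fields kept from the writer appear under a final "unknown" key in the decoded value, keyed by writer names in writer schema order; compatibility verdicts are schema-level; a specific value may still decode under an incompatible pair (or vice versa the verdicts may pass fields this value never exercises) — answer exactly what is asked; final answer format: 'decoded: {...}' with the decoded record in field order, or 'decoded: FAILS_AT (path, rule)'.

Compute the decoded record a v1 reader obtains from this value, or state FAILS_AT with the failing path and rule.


in Profile below, arrows point writer -> reader
decode walk for Profile under reader schema v1:
  role := "MID" (absent -> default)
  seq := 1
  balance := -2.5
  read fails at quantity under R3
  => FAILS_AT (quantity, R3)
checking off the Profile differences that do not matter here:
  renamed field rating to factor in record Profile -> affects the rule determinations only; this particular Profile value decodes identically
  removed field role from record Profile -> fires no rule on Profile under this dialect and leaves the result unchanged
  added field weight to record Profile: required float64, tag 13 (in v2 it sits immediately before factor) -> affects the rule determinations only; this particular Profile value decodes identically

decoded: FAILS_AT (quantity, R3)


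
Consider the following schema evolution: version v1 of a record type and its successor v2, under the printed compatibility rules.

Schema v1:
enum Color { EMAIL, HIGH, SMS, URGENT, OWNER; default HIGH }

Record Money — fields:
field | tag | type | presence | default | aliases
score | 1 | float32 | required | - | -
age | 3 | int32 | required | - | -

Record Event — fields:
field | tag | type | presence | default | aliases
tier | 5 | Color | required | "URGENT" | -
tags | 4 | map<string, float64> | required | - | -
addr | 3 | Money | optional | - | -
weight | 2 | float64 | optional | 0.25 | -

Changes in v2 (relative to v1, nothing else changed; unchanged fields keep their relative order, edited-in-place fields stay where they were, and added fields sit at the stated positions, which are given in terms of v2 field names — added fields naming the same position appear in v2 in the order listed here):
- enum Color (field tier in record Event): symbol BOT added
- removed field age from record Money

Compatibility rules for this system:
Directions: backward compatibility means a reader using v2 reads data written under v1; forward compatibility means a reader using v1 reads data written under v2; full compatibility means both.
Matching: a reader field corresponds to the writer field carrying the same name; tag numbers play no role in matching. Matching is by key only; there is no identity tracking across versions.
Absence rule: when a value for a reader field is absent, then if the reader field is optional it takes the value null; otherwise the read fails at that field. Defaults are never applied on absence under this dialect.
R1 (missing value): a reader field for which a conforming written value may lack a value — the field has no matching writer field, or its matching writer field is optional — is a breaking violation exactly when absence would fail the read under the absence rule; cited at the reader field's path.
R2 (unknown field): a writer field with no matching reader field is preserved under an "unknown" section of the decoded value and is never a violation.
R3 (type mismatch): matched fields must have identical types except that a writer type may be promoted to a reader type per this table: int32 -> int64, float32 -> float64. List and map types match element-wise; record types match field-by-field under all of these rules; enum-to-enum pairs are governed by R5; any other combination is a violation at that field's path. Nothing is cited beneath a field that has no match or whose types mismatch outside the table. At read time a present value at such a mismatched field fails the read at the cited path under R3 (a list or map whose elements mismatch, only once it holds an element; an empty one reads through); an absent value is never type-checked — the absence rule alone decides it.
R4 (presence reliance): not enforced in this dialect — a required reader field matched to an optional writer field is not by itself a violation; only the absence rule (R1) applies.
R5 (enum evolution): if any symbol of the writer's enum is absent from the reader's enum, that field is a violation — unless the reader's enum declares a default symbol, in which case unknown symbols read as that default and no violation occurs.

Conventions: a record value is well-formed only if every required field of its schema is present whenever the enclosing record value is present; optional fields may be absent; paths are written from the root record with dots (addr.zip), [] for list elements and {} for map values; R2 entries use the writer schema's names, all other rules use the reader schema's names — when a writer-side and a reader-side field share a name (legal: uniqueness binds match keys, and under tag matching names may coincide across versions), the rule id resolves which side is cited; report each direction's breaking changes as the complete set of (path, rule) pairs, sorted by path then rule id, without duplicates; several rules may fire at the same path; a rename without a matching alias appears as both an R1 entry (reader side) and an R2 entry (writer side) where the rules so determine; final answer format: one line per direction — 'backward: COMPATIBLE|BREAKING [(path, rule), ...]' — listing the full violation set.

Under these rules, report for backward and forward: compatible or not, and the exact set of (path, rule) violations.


backward: COMPATIBLE []; forward: BREAKING [(addr.age, R1)]

in Event below, arrows point writer -> reader
backward for Event (reader v2, writer v1):
  tier: paired with writer tier (Color -> Color; writer required)
  tags: paired with writer tags (map<string, float64> -> map<string, float64>; writer required)
  addr: paired with writer addr (Money -> Money; writer optional)
  weight: paired with writer weight (float64 -> float64; writer optional)
  addr.score: paired with writer addr.score (float32 -> float32; writer required)
  leftover writer field: addr.age
  => no violations; backward on Event: COMPATIBLE
forward for Event (reader v1, writer v2):
  tier: paired with writer tier (Color -> Color; writer required)
  tags: paired with writer tags (map<string, float64> -> map<string, float64>; writer required)
  addr: paired with writer addr (Money -> Money; writer optional)
  weight: paired with writer weight (float64 -> float64; writer optional)
  addr.score: paired with writer addr.score (float32 -> float32; writer required)
  addr.age: no writer match
  R1 fires at addr.age
  forward on Event therefore BREAKING (1)


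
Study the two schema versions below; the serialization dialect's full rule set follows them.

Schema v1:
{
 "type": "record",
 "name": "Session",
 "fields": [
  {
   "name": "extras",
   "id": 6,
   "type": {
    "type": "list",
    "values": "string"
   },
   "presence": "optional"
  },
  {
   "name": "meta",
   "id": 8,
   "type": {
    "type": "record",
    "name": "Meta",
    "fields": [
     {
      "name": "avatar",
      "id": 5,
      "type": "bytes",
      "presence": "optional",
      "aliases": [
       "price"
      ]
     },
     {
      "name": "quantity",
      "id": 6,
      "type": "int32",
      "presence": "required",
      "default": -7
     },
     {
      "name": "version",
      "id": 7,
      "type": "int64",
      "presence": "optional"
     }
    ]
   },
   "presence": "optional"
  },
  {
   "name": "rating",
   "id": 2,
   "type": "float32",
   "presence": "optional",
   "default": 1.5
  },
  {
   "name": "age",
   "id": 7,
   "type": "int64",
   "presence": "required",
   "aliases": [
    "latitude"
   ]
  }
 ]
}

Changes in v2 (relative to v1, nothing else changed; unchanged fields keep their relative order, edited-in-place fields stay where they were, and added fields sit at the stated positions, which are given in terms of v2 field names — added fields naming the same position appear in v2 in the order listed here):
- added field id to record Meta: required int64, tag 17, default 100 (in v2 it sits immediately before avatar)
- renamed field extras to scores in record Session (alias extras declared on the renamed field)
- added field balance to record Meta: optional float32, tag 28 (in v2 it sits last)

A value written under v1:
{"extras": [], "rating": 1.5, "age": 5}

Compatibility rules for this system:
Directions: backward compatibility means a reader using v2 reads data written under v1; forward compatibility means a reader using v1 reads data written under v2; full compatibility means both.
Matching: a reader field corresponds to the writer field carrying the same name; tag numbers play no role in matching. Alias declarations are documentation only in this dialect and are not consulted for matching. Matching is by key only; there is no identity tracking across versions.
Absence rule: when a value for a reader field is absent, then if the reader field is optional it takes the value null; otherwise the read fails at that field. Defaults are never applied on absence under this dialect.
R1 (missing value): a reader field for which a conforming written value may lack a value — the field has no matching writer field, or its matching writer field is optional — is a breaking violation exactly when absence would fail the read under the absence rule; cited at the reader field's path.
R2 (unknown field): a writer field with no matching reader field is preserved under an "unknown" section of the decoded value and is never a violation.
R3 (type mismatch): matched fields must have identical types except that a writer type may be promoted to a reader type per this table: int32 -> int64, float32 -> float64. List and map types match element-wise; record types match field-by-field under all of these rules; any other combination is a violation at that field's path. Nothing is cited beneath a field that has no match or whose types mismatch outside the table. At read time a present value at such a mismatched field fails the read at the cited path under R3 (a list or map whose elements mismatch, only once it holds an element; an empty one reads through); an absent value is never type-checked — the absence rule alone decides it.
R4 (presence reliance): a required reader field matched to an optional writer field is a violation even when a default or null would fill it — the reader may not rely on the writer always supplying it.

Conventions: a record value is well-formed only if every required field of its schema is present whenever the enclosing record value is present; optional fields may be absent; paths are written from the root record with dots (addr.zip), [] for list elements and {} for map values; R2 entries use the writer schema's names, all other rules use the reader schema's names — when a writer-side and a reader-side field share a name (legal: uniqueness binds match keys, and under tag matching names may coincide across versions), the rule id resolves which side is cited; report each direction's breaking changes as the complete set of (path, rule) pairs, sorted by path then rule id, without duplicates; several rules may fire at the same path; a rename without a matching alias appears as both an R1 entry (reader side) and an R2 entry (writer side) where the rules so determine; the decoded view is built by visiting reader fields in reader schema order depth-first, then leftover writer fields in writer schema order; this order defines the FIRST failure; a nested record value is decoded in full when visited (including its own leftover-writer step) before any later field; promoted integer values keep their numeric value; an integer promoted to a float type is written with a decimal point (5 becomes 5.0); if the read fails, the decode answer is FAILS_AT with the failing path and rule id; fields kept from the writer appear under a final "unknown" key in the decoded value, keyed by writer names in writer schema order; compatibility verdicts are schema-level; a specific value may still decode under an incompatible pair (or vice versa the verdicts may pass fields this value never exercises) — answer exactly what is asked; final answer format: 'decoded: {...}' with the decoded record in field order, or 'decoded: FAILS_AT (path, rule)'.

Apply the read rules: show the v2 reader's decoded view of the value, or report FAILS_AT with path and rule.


decoded: {"scores": null, "meta": null, "rating": 1.5, "age": 5, "unknown": {"extras": []}}

arrows below run writer -> reader for Session
decode walk for Session under reader schema v2:
  scores := null (missing; optional => null)
  meta := null (missing; optional => null)
  rating := 1.5
  age := 5
  writer extras: kept under "unknown"
  => decoded: {"scores": null, "meta": null, "rating": 1.5, "age": 5, "unknown": {"extras": []}}
the other Session changes do not affect what is asked:
  added field balance to record Meta: optional float32, tag 28 (in v2 it sits last) -> no rule fires on it and the decoded Session view is identical with or without it
  added field id to record Meta: required int64, tag 17, default 100 (in v2 it sits immediately before avatar) -> shifts the Session verdicts, not this decode


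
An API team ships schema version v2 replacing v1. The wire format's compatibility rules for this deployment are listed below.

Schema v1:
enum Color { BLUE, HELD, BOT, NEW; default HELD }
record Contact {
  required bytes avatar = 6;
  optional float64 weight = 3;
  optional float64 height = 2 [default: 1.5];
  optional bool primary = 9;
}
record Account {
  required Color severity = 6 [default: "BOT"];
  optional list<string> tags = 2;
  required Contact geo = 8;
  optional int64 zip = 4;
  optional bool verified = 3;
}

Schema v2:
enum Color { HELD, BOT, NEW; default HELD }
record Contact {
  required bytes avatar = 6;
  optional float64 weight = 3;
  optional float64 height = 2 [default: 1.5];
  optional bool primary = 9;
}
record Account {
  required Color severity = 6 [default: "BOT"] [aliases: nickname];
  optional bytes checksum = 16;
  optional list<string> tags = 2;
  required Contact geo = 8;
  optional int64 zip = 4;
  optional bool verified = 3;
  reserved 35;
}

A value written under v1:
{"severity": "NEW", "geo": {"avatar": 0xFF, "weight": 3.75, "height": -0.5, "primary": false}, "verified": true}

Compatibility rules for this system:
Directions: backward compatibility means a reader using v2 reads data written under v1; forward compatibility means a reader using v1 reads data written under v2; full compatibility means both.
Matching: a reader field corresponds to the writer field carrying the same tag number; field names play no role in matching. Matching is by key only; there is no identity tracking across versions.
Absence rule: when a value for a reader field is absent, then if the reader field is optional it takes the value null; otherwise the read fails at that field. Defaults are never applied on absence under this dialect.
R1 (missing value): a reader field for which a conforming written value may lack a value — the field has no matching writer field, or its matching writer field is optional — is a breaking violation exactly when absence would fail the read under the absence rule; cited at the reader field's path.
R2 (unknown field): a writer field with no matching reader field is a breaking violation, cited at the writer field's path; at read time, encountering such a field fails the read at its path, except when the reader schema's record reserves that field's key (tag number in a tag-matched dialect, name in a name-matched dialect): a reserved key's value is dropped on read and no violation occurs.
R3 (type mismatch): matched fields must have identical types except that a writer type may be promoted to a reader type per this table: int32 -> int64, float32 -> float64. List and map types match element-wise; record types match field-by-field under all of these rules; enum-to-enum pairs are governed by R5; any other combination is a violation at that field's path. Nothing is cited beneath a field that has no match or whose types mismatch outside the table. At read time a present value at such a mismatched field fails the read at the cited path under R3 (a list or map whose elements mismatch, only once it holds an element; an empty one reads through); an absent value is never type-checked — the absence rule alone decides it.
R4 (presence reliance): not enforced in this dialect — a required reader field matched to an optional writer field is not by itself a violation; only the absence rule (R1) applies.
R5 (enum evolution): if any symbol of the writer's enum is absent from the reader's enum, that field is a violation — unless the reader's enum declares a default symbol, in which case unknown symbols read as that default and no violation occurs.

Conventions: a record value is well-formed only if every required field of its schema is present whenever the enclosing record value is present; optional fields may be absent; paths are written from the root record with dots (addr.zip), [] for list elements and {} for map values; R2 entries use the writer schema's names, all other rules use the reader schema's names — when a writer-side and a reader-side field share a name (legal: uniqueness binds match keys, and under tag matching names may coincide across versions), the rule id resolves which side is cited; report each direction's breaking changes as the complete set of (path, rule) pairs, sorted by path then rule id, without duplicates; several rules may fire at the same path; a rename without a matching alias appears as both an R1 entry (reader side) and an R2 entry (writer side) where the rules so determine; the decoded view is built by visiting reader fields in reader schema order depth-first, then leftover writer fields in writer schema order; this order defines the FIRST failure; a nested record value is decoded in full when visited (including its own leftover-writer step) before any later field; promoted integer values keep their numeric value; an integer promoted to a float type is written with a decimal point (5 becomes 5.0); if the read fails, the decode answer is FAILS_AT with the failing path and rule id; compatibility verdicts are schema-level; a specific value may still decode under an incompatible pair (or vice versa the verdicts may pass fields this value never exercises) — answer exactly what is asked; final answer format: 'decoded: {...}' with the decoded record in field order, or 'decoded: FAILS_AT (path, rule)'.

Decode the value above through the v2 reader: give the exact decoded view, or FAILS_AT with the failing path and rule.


decoded: {"severity": "NEW", "checksum": null, "tags": null, "geo": {"avatar": 0xFF, "weight": 3.75, "height": -0.5, "primary": false}, "zip": null, "verified": true}

each type pair in Account: writer, then reader
decoding the Account value with the v2 reader:
  severity := "NEW"
  checksum := null (absent, optional -> null)
  tags := null (absent, optional -> null)
  geo.avatar := 0xFF
  geo.weight := 3.75
  geo.height := -0.5
  geo.primary := false
  zip := null (absent, optional -> null)
  verified := true
  => decoded: {"severity": "NEW", "checksum": null, "tags": null, "geo": {"avatar": 0xFF, "weight": 3.75, "height": -0.5, "primary": false}, "zip": null, "verified": true}
the rest of the Account diff is inert for this question:
  enum Color (field severity in record Account): symbol BLUE removed -> triggers nothing under the printed rules; the Account answer is the same either way
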